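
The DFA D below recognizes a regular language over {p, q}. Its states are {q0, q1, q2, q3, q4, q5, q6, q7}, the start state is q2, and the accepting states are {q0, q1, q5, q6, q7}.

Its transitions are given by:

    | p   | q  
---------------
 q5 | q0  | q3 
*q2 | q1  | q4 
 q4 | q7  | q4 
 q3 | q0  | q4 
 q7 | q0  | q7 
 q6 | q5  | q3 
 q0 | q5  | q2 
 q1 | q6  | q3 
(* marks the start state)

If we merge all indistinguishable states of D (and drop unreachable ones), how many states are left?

All states are reachable from the start state.
Initial partition by acceptance: {q0,q1,q5,q6,q7} | {q2,q3,q4}.
Refine {q0,q1,q5,q6,q7} on symbol q: members go to different blocks, giving {q0,q1,q5,q6} and {q7}.
Split {q2,q3,q4} by δ(·,p) → {q2,q3} and {q4}.
The partition is now stable with 4 blocks: {q0,q1,q5,q6} | {q2,q3} | {q7} | {q4}.

4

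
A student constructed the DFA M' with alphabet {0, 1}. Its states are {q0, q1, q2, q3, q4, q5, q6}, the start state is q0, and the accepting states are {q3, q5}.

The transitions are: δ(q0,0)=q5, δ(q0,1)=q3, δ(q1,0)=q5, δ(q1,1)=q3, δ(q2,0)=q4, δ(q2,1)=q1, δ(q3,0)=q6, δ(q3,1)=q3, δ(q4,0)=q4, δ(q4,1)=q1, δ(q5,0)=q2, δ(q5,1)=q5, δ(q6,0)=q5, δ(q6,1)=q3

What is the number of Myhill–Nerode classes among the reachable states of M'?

4

Initial partition by acceptance: {q3,q5} | {q0,q1,q2,q4,q6}.
On input 0, block {q0,q1,q2,q4,q6} splits into {q0,q1,q6} and {q2,q4}.
On input 0, block {q3,q5} splits into {q3} and {q5}.
The partition is now stable with 4 blocks: {q3} | {q0,q1,q6} | {q2,q4} | {q5}.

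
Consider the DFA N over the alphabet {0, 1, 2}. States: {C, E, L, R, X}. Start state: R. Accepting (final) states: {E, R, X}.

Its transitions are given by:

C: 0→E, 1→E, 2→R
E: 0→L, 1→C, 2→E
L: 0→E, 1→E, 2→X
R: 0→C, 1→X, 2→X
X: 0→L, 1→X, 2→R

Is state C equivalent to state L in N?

Start with accepting vs non-accepting: {E,R,X} | {C,L}.
On input 1, block {E,R,X} splits into {R,X} and {E}.
The partition is now stable with 3 blocks: {R,X} | {C,L} | {E}.
C and L lie in the same block of the stable partition, so they are equivalent — no string distinguishes them.

Yes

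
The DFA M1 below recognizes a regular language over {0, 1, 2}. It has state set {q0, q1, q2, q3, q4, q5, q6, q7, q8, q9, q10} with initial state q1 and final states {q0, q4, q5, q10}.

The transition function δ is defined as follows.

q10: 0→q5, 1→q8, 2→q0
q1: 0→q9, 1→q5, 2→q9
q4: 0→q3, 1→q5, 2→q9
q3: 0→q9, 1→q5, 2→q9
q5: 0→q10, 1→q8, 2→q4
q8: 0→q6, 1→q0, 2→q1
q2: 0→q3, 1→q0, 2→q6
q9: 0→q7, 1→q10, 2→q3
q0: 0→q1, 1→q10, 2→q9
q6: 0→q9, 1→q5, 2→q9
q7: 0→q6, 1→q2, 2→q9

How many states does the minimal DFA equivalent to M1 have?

Every state is reachable, so we keep all 11.
Start with accepting vs non-accepting: {q0,q4,q5,q10} | {q1,q2,q3,q6,q7,q8,q9}.
Refine {q0,q4,q5,q10} on symbol 0: members go to different blocks, giving {q0,q4} and {q5,q10}.
Refine {q1,q2,q3,q6,q7,q8,q9} on symbol 1: members go to different blocks, giving {q1,q3,q6,q9} and {q2,q8} and {q7}.
Split {q1,q3,q6,q9} by δ(·,0) → {q1,q3,q6} and {q9}.
No further refinement is possible. Final partition (6 blocks): {q0,q4} | {q1,q3,q6} | {q5,q10} | {q2,q8} | {q7} | {q9}.

6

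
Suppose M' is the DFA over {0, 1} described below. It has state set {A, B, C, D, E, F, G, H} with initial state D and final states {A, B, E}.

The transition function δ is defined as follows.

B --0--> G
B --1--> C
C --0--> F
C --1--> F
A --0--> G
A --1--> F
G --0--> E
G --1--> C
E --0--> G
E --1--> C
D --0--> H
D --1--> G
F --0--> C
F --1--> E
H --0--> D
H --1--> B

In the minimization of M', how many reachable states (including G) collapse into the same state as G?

1

Reachable states from the start: {B,C,D,E,F,G,H}. Unreachable: {A} — drop them.
Start with accepting vs non-accepting: {B,E} | {C,D,F,G,H}.
On input 0, block {C,D,F,G,H} splits into {C,D,F,H} and {G}.
Split {C,D,F,H} by δ(·,1) → {F,H} and {C} and {D}.
Split {F,H} by δ(·,0) → {F} and {H}.
Stable partition: {B,E} | {F} | {G} | {C} | {D} | {H} — 6 equivalence classes.
The equivalence class containing G is {G}, of size 1.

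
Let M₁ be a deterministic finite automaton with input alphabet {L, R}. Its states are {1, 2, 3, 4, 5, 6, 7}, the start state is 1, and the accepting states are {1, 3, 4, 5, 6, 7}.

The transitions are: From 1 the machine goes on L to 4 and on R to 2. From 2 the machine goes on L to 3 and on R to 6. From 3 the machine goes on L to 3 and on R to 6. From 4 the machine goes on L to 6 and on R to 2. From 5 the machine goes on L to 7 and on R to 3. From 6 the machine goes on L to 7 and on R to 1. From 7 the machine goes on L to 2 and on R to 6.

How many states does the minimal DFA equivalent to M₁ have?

Reachable states from the start: {1,2,3,4,6,7}. Unreachable: {5} — drop them.
Start with accepting vs non-accepting: {1,3,4,6,7} | {2}.
Split {1,3,4,6,7} by δ(·,L) → {1,3,4,6} and {7}.
On input L, block {1,3,4,6} splits into {1,3,4} and {6}.
On input L, block {1,3,4} splits into {1,3} and {4}.
Refine {1,3} on symbol L: members go to different blocks, giving {1} and {3}.
No further refinement is possible. Final partition (6 blocks): {1} | {2} | {7} | {6} | {4} | {3}.

6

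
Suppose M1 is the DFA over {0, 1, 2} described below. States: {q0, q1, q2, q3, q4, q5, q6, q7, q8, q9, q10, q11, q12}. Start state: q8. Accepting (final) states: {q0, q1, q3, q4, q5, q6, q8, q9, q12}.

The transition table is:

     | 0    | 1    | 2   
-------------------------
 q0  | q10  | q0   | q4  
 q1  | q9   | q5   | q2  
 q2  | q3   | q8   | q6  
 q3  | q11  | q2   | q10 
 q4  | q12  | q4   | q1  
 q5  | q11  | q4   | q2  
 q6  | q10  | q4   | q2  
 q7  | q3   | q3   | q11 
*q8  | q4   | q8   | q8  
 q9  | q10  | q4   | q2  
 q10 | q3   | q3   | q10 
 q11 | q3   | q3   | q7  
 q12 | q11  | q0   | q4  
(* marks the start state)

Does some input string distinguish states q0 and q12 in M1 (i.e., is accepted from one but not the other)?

All states are reachable from the start state.
Initial partition by acceptance: {q0,q1,q3,q4,q5,q6,q8,q9,q12} | {q2,q7,q10,q11}.
Split {q0,q1,q3,q4,q5,q6,q8,q9,q12} by δ(·,0) → {q0,q3,q5,q6,q9,q12} and {q1,q4,q8}.
Split {q0,q3,q5,q6,q9,q12} by δ(·,1) → {q5,q6,q9} and {q0,q12} and {q3}.
On input 1, block {q2,q7,q10,q11} splits into {q7,q10,q11} and {q2}.
Split {q1,q4,q8} by δ(·,0) → {q1} and {q4} and {q8}.
Stable partition: {q5,q6,q9} | {q7,q10,q11} | {q1} | {q0,q12} | {q3} | {q2} | {q4} | {q8} — 8 equivalence classes.
q0 and q12 lie in the same block of the stable partition, so they are equivalent — no string distinguishes them.

No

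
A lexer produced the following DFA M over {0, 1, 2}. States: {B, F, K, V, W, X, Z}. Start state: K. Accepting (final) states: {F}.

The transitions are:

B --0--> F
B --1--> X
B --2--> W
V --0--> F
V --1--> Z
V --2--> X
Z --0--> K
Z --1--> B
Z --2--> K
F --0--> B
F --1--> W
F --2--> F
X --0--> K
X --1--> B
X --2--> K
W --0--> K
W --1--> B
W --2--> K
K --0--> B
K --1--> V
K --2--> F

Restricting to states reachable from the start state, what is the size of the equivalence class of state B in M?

2

Every state is reachable, so we keep all 7.
Start with accepting vs non-accepting: {F} | {B,K,V,W,X,Z}.
Split {B,K,V,W,X,Z} by δ(·,0) → {K,W,X,Z} and {B,V}.
Refine {K,W,X,Z} on symbol 0: members go to different blocks, giving {W,X,Z} and {K}.
Stable partition: {F} | {W,X,Z} | {B,V} | {K} — 4 equivalence classes.
The equivalence class containing B is {B,V}, of size 2.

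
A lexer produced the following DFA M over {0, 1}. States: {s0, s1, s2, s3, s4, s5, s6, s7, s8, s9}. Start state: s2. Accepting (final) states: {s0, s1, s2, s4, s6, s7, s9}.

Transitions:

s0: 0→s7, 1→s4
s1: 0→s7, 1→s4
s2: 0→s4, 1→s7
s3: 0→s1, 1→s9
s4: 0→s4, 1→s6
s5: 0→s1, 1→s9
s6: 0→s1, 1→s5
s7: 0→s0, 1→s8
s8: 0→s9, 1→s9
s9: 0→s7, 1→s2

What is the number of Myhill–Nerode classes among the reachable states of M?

Reachable states from the start: {s0,s1,s2,s4,s5,s6,s7,s8,s9}. Unreachable: {s3} — drop them.
Start with accepting vs non-accepting: {s0,s1,s2,s4,s6,s7,s9} | {s5,s8}.
On input 1, block {s0,s1,s2,s4,s6,s7,s9} splits into {s0,s1,s2,s4,s9} and {s6,s7}.
Refine {s0,s1,s2,s4,s9} on symbol 0: members go to different blocks, giving {s0,s1,s9} and {s2,s4}.
No further refinement is possible. Final partition (4 blocks): {s0,s1,s9} | {s5,s8} | {s6,s7} | {s2,s4}.

4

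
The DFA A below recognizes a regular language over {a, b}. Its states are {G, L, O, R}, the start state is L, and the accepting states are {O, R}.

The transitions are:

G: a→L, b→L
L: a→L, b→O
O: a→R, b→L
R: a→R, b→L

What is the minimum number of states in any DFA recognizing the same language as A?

First remove the unreachable states {G}; 3 states remain.
Initial partition by acceptance: {O,R} | {L}.
No further refinement is possible. Final partition (2 blocks): {O,R} | {L}.

2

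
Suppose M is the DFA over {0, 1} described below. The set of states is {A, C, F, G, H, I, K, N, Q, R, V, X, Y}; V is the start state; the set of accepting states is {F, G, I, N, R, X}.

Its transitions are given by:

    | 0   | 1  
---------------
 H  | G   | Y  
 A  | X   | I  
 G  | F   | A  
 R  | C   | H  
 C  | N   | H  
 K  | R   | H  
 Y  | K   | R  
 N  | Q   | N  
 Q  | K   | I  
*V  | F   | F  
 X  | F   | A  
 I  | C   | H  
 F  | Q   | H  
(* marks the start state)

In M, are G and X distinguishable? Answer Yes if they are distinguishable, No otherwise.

No

Every state is reachable, so we keep all 13.
P0 = {F,G,I,N,R,X} | {A,C,H,K,Q,V,Y}.
Split {F,G,I,N,R,X} by δ(·,0) → {F,I,N,R} and {G,X}.
Split {F,I,N,R} by δ(·,1) → {F,I,R} and {N}.
Split {A,C,H,K,Q,V,Y} by δ(·,0) → {Q,Y} and {K,V} and {A,H} and {C}.
Refine {F,I,R} on symbol 0: members go to different blocks, giving {I,R} and {F}.
On input 0, block {K,V} splits into {V} and {K}.
Split {A,H} by δ(·,1) → {A} and {H}.
Stable partition: {I,R} | {Q,Y} | {G,X} | {N} | {V} | {A} | {C} | {F} | {K} | {H} — 10 equivalence classes.
G and X lie in the same block of the stable partition, so they are equivalent — no string distinguishes them.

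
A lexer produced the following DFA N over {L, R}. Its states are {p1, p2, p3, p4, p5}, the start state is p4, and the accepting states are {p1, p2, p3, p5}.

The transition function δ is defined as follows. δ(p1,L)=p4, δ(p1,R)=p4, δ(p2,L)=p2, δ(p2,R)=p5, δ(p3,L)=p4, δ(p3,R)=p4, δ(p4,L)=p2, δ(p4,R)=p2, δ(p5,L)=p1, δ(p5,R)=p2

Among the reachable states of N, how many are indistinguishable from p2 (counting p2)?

First remove the unreachable states {p3}; 4 states remain.
P0 = {p1,p2,p5} | {p4}.
Refine {p1,p2,p5} on symbol L: members go to different blocks, giving {p2,p5} and {p1}.
On input L, block {p2,p5} splits into {p2} and {p5}.
No further refinement is possible. Final partition (4 blocks): {p2} | {p4} | {p1} | {p5}.
The equivalence class containing p2 is {p2}, of size 1.

1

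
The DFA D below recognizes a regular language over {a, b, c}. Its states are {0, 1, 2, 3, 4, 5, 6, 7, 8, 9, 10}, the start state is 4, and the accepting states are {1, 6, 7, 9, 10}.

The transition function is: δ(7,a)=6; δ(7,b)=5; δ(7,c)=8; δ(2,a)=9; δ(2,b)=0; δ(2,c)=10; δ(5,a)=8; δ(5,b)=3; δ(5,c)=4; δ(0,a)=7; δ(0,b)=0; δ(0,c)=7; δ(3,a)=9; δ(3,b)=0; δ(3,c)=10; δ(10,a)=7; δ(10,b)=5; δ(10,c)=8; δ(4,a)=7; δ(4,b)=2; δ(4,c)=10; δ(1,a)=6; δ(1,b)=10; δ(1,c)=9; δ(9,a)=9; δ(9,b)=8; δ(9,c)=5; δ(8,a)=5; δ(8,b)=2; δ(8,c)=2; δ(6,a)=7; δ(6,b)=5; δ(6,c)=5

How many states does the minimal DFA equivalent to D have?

Reachable states from the start: {0,2,3,4,5,6,7,8,9,10}. Unreachable: {1} — drop them.
Start with accepting vs non-accepting: {6,7,9,10} | {0,2,3,4,5,8}.
Split {0,2,3,4,5,8} by δ(·,a) → {0,2,3,4} and {5,8}.
The partition is now stable with 3 blocks: {6,7,9,10} | {0,2,3,4} | {5,8}.

3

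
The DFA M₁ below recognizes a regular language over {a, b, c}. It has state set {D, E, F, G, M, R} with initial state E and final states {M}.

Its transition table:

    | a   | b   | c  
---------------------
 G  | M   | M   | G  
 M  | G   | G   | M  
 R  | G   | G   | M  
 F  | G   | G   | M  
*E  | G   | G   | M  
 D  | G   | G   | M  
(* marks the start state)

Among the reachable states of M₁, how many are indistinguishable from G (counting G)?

First remove the unreachable states {D,F,R}; 3 states remain.
P0 = {M} | {E,G}.
Split {E,G} by δ(·,a) → {E} and {G}.
No further refinement is possible. Final partition (3 blocks): {M} | {E} | {G}.
State G belongs to the block {G}, which has 1 states.

1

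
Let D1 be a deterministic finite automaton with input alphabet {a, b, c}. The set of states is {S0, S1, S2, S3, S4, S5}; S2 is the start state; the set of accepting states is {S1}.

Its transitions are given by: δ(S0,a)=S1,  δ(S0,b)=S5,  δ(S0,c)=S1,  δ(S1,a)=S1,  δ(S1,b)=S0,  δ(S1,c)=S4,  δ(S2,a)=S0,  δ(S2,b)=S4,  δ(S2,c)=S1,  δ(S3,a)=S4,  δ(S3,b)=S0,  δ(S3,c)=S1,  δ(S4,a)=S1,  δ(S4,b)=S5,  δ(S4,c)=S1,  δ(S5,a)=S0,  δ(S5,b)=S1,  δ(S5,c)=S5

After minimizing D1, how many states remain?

First remove the unreachable states {S3}; 5 states remain.
Start with accepting vs non-accepting: {S1} | {S0,S2,S4,S5}.
Split {S0,S2,S4,S5} by δ(·,a) → {S0,S4} and {S2,S5}.
Split {S2,S5} by δ(·,b) → {S2} and {S5}.
Stable partition: {S1} | {S0,S4} | {S2} | {S5} — 4 equivalence classes.

4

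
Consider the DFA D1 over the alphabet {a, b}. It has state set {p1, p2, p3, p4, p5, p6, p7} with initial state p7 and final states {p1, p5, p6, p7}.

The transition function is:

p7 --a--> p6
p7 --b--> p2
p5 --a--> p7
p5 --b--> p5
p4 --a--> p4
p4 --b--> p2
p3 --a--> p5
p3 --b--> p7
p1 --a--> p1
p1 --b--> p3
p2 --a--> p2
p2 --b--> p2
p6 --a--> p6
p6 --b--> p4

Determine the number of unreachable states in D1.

Starting at p7 and following transitions, the reachable set is {p2, p4, p6, p7}. That leaves p1, p3, p5 unreachable — 3 in total.

3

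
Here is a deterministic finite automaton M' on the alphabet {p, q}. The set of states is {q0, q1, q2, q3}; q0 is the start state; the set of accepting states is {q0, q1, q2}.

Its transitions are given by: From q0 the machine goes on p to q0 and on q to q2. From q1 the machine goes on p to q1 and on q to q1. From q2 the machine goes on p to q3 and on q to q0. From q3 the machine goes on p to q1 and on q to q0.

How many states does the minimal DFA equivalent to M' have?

All states are reachable from the start state.
Start with accepting vs non-accepting: {q0,q1,q2} | {q3}.
Refine {q0,q1,q2} on symbol p: members go to different blocks, giving {q0,q1} and {q2}.
On input q, block {q0,q1} splits into {q0} and {q1}.
No further refinement is possible. Final partition (4 blocks): {q0} | {q3} | {q2} | {q1}.

4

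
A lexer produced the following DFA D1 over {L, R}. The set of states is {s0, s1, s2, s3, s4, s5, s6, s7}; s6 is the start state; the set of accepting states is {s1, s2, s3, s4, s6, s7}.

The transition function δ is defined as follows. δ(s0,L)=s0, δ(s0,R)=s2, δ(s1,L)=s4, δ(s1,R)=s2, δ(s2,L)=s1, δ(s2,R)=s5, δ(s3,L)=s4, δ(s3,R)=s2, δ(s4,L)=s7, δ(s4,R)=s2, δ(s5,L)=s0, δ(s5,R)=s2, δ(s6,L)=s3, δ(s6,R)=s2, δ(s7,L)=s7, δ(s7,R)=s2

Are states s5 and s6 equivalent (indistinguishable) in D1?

Initial partition by acceptance: {s1,s2,s3,s4,s6,s7} | {s0,s5}.
Split {s1,s2,s3,s4,s6,s7} by δ(·,R) → {s1,s3,s4,s6,s7} and {s2}.
No further refinement is possible. Final partition (3 blocks): {s1,s3,s4,s6,s7} | {s0,s5} | {s2}.
s5 and s6 end up in different blocks, so they are distinguishable. For instance, the string 'ε' is accepted from only s6.

No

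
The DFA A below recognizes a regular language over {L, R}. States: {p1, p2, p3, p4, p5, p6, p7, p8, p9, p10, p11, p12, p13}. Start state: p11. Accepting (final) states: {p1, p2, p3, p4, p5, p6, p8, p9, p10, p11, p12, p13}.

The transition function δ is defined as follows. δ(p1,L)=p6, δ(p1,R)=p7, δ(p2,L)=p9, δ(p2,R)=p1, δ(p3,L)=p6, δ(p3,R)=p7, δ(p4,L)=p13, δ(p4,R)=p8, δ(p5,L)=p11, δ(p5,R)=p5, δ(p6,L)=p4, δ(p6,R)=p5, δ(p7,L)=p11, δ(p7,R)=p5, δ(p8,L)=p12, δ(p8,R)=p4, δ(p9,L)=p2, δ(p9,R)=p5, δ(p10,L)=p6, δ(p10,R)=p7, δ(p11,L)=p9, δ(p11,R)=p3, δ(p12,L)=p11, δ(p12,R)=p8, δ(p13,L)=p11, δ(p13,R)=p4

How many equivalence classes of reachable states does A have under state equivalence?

7

Reachable states from the start: {p1,p2,p3,p4,p5,p6,p7,p8,p9,p11,p12,p13}. Unreachable: {p10} — drop them.
Start with accepting vs non-accepting: {p1,p2,p3,p4,p5,p6,p8,p9,p11,p12,p13} | {p7}.
On input R, block {p1,p2,p3,p4,p5,p6,p8,p9,p11,p12,p13} splits into {p2,p4,p5,p6,p8,p9,p11,p12,p13} and {p1,p3}.
On input R, block {p2,p4,p5,p6,p8,p9,p11,p12,p13} splits into {p4,p5,p6,p8,p9,p12,p13} and {p2,p11}.
Split {p4,p5,p6,p8,p9,p12,p13} by δ(·,L) → {p5,p9,p12,p13} and {p4,p6,p8}.
Split {p5,p9,p12,p13} by δ(·,R) → {p5,p9} and {p12,p13}.
Refine {p4,p6,p8} on symbol L: members go to different blocks, giving {p4,p8} and {p6}.
No further refinement is possible. Final partition (7 blocks): {p5,p9} | {p7} | {p1,p3} | {p2,p11} | {p4,p8} | {p12,p13} | {p6}.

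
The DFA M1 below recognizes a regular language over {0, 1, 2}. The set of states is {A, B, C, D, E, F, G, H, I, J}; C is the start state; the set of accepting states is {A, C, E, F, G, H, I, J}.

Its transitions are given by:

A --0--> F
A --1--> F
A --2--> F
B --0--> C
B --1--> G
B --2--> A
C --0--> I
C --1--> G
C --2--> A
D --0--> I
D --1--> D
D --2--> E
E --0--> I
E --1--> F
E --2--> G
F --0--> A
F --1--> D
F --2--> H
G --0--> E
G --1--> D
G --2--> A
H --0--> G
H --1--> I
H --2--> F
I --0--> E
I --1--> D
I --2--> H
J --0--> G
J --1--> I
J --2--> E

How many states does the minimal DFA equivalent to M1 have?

Reachable states from the start: {A,C,D,E,F,G,H,I}. Unreachable: {B,J} — drop them.
Start with accepting vs non-accepting: {A,C,E,F,G,H,I} | {D}.
On input 1, block {A,C,E,F,G,H,I} splits into {A,C,E,H} and {F,G,I}.
Refine {A,C,E,H} on symbol 2: members go to different blocks, giving {A,E,H} and {C}.
No further refinement is possible. Final partition (4 blocks): {A,E,H} | {D} | {F,G,I} | {C}.

4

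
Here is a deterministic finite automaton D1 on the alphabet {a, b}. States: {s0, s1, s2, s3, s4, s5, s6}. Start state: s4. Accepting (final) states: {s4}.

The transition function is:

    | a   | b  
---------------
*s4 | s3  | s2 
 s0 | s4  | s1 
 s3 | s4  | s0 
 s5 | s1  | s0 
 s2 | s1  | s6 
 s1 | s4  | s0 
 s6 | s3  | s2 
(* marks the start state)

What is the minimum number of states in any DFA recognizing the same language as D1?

Reachable states from the start: {s0,s1,s2,s3,s4,s6}. Unreachable: {s5} — drop them.
P0 = {s4} | {s0,s1,s2,s3,s6}.
Split {s0,s1,s2,s3,s6} by δ(·,a) → {s0,s1,s3} and {s2,s6}.
Stable partition: {s4} | {s0,s1,s3} | {s2,s6} — 3 equivalence classes.

3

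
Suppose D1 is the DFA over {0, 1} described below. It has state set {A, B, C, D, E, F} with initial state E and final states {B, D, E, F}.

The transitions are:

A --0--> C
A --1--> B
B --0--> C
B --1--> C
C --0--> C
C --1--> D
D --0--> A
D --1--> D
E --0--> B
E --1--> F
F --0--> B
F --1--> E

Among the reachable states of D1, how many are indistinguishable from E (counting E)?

All states are reachable from the start state.
P0 = {B,D,E,F} | {A,C}.
Refine {B,D,E,F} on symbol 0: members go to different blocks, giving {B,D} and {E,F}.
Refine {B,D} on symbol 1: members go to different blocks, giving {B} and {D}.
Refine {A,C} on symbol 1: members go to different blocks, giving {A} and {C}.
The partition is now stable with 5 blocks: {B} | {A} | {E,F} | {D} | {C}.
State E belongs to the block {E,F}, which has 2 states.

2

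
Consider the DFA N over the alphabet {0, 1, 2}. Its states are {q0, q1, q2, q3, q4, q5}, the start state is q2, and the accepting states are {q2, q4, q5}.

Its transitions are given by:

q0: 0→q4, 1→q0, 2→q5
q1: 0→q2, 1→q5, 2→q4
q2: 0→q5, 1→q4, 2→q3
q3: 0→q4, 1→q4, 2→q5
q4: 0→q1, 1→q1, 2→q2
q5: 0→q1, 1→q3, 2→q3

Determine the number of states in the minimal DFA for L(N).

5

States {q0} cannot be reached from the start state, so discard them.
Initial partition by acceptance: {q2,q4,q5} | {q1,q3}.
Split {q2,q4,q5} by δ(·,0) → {q4,q5} and {q2}.
Split {q4,q5} by δ(·,2) → {q4} and {q5}.
Split {q1,q3} by δ(·,0) → {q1} and {q3}.
No further refinement is possible. Final partition (5 blocks): {q4} | {q1} | {q2} | {q5} | {q3}.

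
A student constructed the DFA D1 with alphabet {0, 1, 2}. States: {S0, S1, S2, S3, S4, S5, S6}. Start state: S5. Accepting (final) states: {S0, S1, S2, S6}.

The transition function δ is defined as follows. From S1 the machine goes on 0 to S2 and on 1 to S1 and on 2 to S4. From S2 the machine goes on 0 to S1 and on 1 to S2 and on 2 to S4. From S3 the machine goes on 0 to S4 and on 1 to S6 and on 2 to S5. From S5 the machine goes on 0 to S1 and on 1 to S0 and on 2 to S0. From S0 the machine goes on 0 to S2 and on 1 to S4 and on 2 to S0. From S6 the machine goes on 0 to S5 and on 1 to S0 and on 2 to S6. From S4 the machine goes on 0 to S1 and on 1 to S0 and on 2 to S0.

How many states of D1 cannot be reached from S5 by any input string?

BFS from S5 reaches {S0, S1, S2, S4, S5}; the 2 state(s) S3, S6 are never visited.

2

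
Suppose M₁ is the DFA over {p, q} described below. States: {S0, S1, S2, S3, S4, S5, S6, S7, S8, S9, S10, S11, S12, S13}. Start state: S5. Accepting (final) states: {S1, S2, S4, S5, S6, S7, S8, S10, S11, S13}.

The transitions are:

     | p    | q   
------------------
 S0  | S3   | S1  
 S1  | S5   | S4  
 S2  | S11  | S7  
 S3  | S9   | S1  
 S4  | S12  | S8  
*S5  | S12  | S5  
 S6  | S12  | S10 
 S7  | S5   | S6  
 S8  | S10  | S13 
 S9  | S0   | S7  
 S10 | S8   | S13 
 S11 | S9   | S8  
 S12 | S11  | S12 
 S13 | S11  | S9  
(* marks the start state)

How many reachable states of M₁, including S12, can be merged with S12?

First remove the unreachable states {S2}; 13 states remain.
Initial partition by acceptance: {S1,S4,S5,S6,S7,S8,S10,S11,S13} | {S0,S3,S9,S12}.
Split {S1,S4,S5,S6,S7,S8,S10,S11,S13} by δ(·,p) → {S1,S7,S8,S10,S13} and {S4,S5,S6,S11}.
On input p, block {S1,S7,S8,S10,S13} splits into {S1,S7,S13} and {S8,S10}.
Split {S1,S7,S13} by δ(·,q) → {S1,S7} and {S13}.
Split {S0,S3,S9,S12} by δ(·,p) → {S0,S3,S9} and {S12}.
Refine {S4,S5,S6,S11} on symbol p: members go to different blocks, giving {S4,S5,S6} and {S11}.
Split {S4,S5,S6} by δ(·,q) → {S4,S6} and {S5}.
The partition is now stable with 8 blocks: {S1,S7} | {S0,S3,S9} | {S4,S6} | {S8,S10} | {S13} | {S12} | {S11} | {S5}.
The equivalence class containing S12 is {S12}, of size 1.

1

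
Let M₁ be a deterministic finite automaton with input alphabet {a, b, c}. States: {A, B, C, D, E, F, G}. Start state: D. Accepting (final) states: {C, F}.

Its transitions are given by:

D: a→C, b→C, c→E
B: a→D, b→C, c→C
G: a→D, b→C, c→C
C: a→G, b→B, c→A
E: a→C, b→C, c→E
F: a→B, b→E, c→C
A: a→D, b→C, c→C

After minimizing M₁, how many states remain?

First remove the unreachable states {F}; 6 states remain.
P0 = {C} | {A,B,D,E,G}.
Refine {A,B,D,E,G} on symbol a: members go to different blocks, giving {A,B,G} and {D,E}.
Stable partition: {C} | {A,B,G} | {D,E} — 3 equivalence classes.

3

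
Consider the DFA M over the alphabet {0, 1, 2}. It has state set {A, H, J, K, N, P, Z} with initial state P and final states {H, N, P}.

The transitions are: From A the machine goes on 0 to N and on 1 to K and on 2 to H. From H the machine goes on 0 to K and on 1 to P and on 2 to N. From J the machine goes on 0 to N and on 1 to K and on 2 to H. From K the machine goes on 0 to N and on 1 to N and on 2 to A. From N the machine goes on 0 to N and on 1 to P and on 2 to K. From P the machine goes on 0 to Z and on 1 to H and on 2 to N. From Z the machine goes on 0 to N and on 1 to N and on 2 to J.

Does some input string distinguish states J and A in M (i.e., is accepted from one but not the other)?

No

All states are reachable from the start state.
P0 = {H,N,P} | {A,J,K,Z}.
On input 0, block {H,N,P} splits into {H,P} and {N}.
On input 1, block {A,J,K,Z} splits into {K,Z} and {A,J}.
No further refinement is possible. Final partition (4 blocks): {H,P} | {K,Z} | {N} | {A,J}.
J and A lie in the same block of the stable partition, so they are equivalent — no string distinguishes them.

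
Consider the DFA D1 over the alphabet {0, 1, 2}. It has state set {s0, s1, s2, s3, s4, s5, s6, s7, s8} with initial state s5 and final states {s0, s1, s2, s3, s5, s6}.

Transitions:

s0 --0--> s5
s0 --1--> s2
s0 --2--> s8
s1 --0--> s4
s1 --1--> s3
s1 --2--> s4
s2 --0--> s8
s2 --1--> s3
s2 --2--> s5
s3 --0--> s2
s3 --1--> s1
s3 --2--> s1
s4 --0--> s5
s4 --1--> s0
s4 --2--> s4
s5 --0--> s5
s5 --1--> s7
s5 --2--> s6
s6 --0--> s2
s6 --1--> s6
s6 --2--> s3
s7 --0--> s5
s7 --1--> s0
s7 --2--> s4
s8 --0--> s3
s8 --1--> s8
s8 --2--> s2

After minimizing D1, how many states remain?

8

Initial partition by acceptance: {s0,s1,s2,s3,s5,s6} | {s4,s7,s8}.
On input 0, block {s0,s1,s2,s3,s5,s6} splits into {s0,s3,s5,s6} and {s1,s2}.
Split {s0,s3,s5,s6} by δ(·,0) → {s0,s5} and {s3,s6}.
Split {s0,s5} by δ(·,1) → {s0} and {s5}.
Split {s4,s7,s8} by δ(·,0) → {s4,s7} and {s8}.
On input 0, block {s1,s2} splits into {s1} and {s2}.
On input 1, block {s3,s6} splits into {s3} and {s6}.
No further refinement is possible. Final partition (8 blocks): {s0} | {s4,s7} | {s1} | {s3} | {s5} | {s8} | {s2} | {s6}.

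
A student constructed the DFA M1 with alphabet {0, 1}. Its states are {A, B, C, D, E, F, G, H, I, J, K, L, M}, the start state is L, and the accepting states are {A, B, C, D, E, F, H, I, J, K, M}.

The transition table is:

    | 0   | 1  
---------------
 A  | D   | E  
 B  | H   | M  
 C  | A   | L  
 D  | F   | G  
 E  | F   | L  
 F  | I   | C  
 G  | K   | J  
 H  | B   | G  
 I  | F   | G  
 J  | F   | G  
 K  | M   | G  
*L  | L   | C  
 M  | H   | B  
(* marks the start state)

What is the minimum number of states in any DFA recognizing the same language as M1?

Every state is reachable, so we keep all 13.
Start with accepting vs non-accepting: {A,B,C,D,E,F,H,I,J,K,M} | {G,L}.
On input 1, block {A,B,C,D,E,F,H,I,J,K,M} splits into {C,D,E,H,I,J,K} and {A,B,F,M}.
Refine {G,L} on symbol 0: members go to different blocks, giving {G} and {L}.
On input 1, block {C,D,E,H,I,J,K} splits into {D,H,I,J,K} and {C,E}.
Split {A,B,F,M} by δ(·,1) → {A,F} and {B,M}.
Split {D,H,I,J,K} by δ(·,0) → {D,I,J} and {H,K}.
No further refinement is possible. Final partition (7 blocks): {D,I,J} | {G} | {A,F} | {L} | {C,E} | {B,M} | {H,K}.

7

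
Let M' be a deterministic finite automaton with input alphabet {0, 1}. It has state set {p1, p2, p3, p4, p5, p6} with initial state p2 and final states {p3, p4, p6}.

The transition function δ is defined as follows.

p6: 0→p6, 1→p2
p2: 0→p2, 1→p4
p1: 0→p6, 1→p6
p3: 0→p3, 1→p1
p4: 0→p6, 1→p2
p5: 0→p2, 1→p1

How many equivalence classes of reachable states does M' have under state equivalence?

Reachable states from the start: {p2,p4,p6}. Unreachable: {p1,p3,p5} — drop them.
Initial partition by acceptance: {p4,p6} | {p2}.
No further refinement is possible. Final partition (2 blocks): {p4,p6} | {p2}.

2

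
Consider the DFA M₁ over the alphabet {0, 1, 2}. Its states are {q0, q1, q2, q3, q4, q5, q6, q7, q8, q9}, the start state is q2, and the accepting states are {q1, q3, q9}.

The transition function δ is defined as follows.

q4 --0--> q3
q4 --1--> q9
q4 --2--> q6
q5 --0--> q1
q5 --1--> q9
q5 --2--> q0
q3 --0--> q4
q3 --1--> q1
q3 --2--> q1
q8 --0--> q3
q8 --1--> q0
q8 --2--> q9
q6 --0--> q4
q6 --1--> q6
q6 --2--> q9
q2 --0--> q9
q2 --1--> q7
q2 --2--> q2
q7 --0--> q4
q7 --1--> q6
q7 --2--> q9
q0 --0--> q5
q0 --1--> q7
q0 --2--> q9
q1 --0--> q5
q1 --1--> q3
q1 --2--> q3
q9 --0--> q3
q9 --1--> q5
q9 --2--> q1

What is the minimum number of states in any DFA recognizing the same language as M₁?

States {q8} cannot be reached from the start state, so discard them.
Start with accepting vs non-accepting: {q1,q3,q9} | {q0,q2,q4,q5,q6,q7}.
Refine {q1,q3,q9} on symbol 0: members go to different blocks, giving {q1,q3} and {q9}.
Refine {q0,q2,q4,q5,q6,q7} on symbol 0: members go to different blocks, giving {q0,q6,q7} and {q4,q5} and {q2}.
The partition is now stable with 5 blocks: {q1,q3} | {q0,q6,q7} | {q9} | {q4,q5} | {q2}.

5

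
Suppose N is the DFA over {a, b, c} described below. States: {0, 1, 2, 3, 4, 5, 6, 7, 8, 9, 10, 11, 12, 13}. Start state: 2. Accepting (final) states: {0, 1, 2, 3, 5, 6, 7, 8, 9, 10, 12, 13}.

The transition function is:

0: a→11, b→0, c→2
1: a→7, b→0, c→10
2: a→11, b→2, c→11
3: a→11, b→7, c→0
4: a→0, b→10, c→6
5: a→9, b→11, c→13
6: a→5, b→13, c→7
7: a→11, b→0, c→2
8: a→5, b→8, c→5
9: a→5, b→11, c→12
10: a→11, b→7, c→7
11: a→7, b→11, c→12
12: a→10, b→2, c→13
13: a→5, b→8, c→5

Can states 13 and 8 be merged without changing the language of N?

Yes

States {1,3,4,6} cannot be reached from the start state, so discard them.
Initial partition by acceptance: {0,2,5,7,8,9,10,12,13} | {11}.
On input a, block {0,2,5,7,8,9,10,12,13} splits into {5,8,9,12,13} and {0,2,7,10}.
Split {5,8,9,12,13} by δ(·,a) → {5,8,9,13} and {12}.
Refine {5,8,9,13} on symbol b: members go to different blocks, giving {5,9} and {8,13}.
Split {5,9} by δ(·,c) → {5} and {9}.
On input c, block {0,2,7,10} splits into {0,7,10} and {2}.
Refine {0,7,10} on symbol c: members go to different blocks, giving {0,7} and {10}.
Stable partition: {5} | {11} | {0,7} | {12} | {8,13} | {9} | {2} | {10} — 8 equivalence classes.
13 and 8 lie in the same block of the stable partition, so they are equivalent — no string distinguishes them.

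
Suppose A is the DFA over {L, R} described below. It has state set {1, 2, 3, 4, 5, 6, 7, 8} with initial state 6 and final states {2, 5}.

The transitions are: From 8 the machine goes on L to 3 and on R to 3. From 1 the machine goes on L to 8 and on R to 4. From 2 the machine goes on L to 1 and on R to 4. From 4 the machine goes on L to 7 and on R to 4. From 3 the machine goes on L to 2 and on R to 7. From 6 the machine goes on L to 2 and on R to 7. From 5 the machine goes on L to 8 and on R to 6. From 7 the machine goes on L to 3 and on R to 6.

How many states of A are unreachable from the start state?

1

Starting at 6 and following transitions, the reachable set is {1, 2, 3, 4, 6, 7, 8}. That leaves 5 unreachable — 1 in total.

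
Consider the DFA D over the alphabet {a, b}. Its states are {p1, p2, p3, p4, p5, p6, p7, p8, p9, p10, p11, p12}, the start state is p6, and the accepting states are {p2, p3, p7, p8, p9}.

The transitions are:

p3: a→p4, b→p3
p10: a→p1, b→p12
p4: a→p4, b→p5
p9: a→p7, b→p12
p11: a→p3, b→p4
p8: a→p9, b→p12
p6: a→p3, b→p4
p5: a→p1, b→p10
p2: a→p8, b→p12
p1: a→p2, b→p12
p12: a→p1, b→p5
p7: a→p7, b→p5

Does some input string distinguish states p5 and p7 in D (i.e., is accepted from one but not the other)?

First remove the unreachable states {p11}; 11 states remain.
Start with accepting vs non-accepting: {p2,p3,p7,p8,p9} | {p1,p4,p5,p6,p10,p12}.
Split {p2,p3,p7,p8,p9} by δ(·,a) → {p2,p7,p8,p9} and {p3}.
Split {p1,p4,p5,p6,p10,p12} by δ(·,a) → {p4,p5,p10,p12} and {p1} and {p6}.
Split {p4,p5,p10,p12} by δ(·,a) → {p5,p10,p12} and {p4}.
The partition is now stable with 6 blocks: {p2,p7,p8,p9} | {p5,p10,p12} | {p3} | {p1} | {p6} | {p4}.
p5 and p7 end up in different blocks, so they are distinguishable. For instance, the string 'ε' is accepted from only p7.

Yes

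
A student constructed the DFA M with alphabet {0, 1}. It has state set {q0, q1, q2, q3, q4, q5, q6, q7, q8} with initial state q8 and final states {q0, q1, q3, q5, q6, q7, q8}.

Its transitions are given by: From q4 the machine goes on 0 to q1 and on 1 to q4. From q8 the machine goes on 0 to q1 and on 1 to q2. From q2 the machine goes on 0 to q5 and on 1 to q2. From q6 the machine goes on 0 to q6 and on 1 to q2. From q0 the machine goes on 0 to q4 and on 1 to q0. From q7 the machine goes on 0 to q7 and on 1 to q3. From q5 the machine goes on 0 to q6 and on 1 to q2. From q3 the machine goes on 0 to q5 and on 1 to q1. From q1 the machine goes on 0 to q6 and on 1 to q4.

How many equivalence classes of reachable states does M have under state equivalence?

2

States {q0,q3,q7} cannot be reached from the start state, so discard them.
Initial partition by acceptance: {q1,q5,q6,q8} | {q2,q4}.
No further refinement is possible. Final partition (2 blocks): {q1,q5,q6,q8} | {q2,q4}.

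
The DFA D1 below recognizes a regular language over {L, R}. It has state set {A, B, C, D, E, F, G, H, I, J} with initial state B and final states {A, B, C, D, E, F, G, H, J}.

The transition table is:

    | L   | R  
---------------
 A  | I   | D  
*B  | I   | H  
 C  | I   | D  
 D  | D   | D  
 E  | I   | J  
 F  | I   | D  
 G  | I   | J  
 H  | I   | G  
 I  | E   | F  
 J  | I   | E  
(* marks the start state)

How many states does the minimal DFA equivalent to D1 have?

States {A,C} cannot be reached from the start state, so discard them.
P0 = {B,D,E,F,G,H,J} | {I}.
Split {B,D,E,F,G,H,J} by δ(·,L) → {B,E,F,G,H,J} and {D}.
Refine {B,E,F,G,H,J} on symbol R: members go to different blocks, giving {B,E,G,H,J} and {F}.
The partition is now stable with 4 blocks: {B,E,G,H,J} | {I} | {D} | {F}.

4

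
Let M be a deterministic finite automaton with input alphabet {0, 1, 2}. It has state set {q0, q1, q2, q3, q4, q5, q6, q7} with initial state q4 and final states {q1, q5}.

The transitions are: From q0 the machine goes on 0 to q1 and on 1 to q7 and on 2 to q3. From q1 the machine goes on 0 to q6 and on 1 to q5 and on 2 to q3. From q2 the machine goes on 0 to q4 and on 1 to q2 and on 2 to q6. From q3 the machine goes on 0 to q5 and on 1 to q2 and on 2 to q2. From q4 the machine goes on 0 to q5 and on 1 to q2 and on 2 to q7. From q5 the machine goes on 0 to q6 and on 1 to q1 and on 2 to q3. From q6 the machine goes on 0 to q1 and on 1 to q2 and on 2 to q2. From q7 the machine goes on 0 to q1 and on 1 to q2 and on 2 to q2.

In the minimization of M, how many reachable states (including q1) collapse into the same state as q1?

First remove the unreachable states {q0}; 7 states remain.
Start with accepting vs non-accepting: {q1,q5} | {q2,q3,q4,q6,q7}.
Split {q2,q3,q4,q6,q7} by δ(·,0) → {q3,q4,q6,q7} and {q2}.
On input 2, block {q3,q4,q6,q7} splits into {q3,q6,q7} and {q4}.
The partition is now stable with 4 blocks: {q1,q5} | {q3,q6,q7} | {q2} | {q4}.
The equivalence class containing q1 is {q1,q5}, of size 2.

2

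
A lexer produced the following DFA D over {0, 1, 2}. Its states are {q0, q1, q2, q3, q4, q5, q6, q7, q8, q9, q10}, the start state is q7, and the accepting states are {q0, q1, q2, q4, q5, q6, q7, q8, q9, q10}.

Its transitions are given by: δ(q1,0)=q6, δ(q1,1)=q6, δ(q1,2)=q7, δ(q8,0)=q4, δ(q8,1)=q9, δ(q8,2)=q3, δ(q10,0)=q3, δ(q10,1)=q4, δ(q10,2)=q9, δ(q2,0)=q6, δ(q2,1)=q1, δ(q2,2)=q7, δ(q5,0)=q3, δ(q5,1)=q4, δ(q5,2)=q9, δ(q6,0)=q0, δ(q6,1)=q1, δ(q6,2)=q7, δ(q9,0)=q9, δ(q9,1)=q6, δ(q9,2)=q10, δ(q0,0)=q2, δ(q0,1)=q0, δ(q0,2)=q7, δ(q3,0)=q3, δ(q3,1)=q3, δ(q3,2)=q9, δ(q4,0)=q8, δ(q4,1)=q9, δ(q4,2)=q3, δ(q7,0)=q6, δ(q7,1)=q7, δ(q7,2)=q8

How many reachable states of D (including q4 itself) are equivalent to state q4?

2

Reachable states from the start: {q0,q1,q2,q3,q4,q6,q7,q8,q9,q10}. Unreachable: {q5} — drop them.
Start with accepting vs non-accepting: {q0,q1,q2,q4,q6,q7,q8,q9,q10} | {q3}.
Refine {q0,q1,q2,q4,q6,q7,q8,q9,q10} on symbol 0: members go to different blocks, giving {q0,q1,q2,q4,q6,q7,q8,q9} and {q10}.
Refine {q0,q1,q2,q4,q6,q7,q8,q9} on symbol 2: members go to different blocks, giving {q0,q1,q2,q6,q7} and {q4,q8} and {q9}.
On input 2, block {q0,q1,q2,q6,q7} splits into {q0,q1,q2,q6} and {q7}.
No further refinement is possible. Final partition (6 blocks): {q0,q1,q2,q6} | {q3} | {q10} | {q4,q8} | {q9} | {q7}.
State q4 belongs to the block {q4,q8}, which has 2 states.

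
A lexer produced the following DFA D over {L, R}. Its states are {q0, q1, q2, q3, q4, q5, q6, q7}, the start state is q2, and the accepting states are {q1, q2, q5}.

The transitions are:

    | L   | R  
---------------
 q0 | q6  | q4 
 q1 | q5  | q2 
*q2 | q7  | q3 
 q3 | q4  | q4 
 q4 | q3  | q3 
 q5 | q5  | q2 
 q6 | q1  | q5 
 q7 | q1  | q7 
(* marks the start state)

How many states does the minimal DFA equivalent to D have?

First remove the unreachable states {q0,q6}; 6 states remain.
Start with accepting vs non-accepting: {q1,q2,q5} | {q3,q4,q7}.
Refine {q1,q2,q5} on symbol L: members go to different blocks, giving {q1,q5} and {q2}.
Split {q3,q4,q7} by δ(·,L) → {q3,q4} and {q7}.
No further refinement is possible. Final partition (4 blocks): {q1,q5} | {q3,q4} | {q2} | {q7}.

4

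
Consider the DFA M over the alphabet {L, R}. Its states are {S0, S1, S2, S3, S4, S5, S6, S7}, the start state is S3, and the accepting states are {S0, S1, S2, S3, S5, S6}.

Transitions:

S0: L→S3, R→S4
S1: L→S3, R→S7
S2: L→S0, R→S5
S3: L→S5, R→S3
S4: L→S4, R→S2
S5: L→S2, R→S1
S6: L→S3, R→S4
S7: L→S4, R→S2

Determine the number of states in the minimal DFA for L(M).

First remove the unreachable states {S6}; 7 states remain.
Initial partition by acceptance: {S0,S1,S2,S3,S5} | {S4,S7}.
Split {S0,S1,S2,S3,S5} by δ(·,R) → {S2,S3,S5} and {S0,S1}.
On input L, block {S2,S3,S5} splits into {S3,S5} and {S2}.
Split {S3,S5} by δ(·,L) → {S3} and {S5}.
Stable partition: {S3} | {S4,S7} | {S0,S1} | {S2} | {S5} — 5 equivalence classes.

5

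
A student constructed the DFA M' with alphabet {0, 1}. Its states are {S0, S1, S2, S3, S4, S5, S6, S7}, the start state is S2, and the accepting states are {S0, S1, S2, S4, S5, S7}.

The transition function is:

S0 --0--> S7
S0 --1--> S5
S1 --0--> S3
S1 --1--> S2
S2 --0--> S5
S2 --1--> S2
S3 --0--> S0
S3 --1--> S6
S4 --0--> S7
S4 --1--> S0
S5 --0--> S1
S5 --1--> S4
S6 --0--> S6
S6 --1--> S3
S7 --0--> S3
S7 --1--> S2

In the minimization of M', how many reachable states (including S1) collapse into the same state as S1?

2

Initial partition by acceptance: {S0,S1,S2,S4,S5,S7} | {S3,S6}.
On input 0, block {S0,S1,S2,S4,S5,S7} splits into {S0,S2,S4,S5} and {S1,S7}.
Split {S0,S2,S4,S5} by δ(·,0) → {S0,S4,S5} and {S2}.
Split {S3,S6} by δ(·,0) → {S3} and {S6}.
No further refinement is possible. Final partition (5 blocks): {S0,S4,S5} | {S3} | {S1,S7} | {S2} | {S6}.
State S1 belongs to the block {S1,S7}, which has 2 states.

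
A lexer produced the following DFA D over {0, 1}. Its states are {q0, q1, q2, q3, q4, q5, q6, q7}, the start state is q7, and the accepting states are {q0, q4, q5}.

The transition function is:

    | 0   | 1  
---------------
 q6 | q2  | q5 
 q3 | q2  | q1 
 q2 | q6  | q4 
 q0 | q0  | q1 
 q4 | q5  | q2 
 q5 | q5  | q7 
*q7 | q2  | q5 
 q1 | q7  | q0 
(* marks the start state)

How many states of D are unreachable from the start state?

Starting at q7 and following transitions, the reachable set is {q2, q4, q5, q6, q7}. That leaves q0, q1, q3 unreachable — 3 in total.

3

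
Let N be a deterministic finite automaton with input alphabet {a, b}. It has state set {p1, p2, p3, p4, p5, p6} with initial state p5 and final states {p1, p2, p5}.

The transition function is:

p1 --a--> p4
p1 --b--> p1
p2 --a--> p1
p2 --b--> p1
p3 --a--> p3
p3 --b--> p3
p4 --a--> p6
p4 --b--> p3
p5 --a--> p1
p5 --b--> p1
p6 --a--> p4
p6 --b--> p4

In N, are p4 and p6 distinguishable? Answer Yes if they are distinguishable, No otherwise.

States {p2} cannot be reached from the start state, so discard them.
Initial partition by acceptance: {p1,p5} | {p3,p4,p6}.
Refine {p1,p5} on symbol a: members go to different blocks, giving {p1} and {p5}.
No further refinement is possible. Final partition (3 blocks): {p1} | {p3,p4,p6} | {p5}.
p4 and p6 lie in the same block of the stable partition, so they are equivalent — no string distinguishes them.

No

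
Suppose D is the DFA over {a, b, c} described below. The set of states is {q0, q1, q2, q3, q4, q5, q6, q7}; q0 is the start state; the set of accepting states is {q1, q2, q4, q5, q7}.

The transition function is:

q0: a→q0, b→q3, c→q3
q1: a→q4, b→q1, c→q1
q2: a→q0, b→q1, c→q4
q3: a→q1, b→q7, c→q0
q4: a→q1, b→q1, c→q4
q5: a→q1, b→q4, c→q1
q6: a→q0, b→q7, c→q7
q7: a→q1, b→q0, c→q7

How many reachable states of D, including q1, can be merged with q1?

2

States {q2,q5,q6} cannot be reached from the start state, so discard them.
Initial partition by acceptance: {q1,q4,q7} | {q0,q3}.
Split {q1,q4,q7} by δ(·,b) → {q1,q4} and {q7}.
On input a, block {q0,q3} splits into {q0} and {q3}.
The partition is now stable with 4 blocks: {q1,q4} | {q0} | {q7} | {q3}.
The equivalence class containing q1 is {q1,q4}, of size 2.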